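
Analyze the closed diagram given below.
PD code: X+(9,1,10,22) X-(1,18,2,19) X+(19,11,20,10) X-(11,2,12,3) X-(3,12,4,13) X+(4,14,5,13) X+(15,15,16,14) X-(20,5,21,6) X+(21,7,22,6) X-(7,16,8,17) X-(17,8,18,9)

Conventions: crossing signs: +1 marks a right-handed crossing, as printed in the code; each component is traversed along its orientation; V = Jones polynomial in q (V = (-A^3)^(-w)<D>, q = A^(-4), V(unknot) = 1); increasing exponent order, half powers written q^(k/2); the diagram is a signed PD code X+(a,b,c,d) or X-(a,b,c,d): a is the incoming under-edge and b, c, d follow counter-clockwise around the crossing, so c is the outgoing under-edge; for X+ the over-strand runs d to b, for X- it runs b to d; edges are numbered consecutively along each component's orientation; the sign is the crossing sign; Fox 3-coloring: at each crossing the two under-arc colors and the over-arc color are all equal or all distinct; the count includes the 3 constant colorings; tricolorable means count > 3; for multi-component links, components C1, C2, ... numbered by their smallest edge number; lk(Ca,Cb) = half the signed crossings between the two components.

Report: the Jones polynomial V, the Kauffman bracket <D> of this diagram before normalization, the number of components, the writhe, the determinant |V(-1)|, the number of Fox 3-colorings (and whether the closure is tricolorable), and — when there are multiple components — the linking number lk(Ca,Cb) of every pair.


Jones polynomial: V(q) = q^-5 - 2q^-4 + 2q^-3 - 2q^-2 + 2q^-1 - 1 + q
<D> = -A^-7 + A^-3 - 2A + 2A^5 - 2A^9 + 2A^13 - A^17; writhe -1
components 1, writhe -1 (11 crossings)
3-colorings: 3 of 3^11, det 11 — not tricolorable
note: |V(-1)| = 11: so not tricolorable, since 3 does not divide 11


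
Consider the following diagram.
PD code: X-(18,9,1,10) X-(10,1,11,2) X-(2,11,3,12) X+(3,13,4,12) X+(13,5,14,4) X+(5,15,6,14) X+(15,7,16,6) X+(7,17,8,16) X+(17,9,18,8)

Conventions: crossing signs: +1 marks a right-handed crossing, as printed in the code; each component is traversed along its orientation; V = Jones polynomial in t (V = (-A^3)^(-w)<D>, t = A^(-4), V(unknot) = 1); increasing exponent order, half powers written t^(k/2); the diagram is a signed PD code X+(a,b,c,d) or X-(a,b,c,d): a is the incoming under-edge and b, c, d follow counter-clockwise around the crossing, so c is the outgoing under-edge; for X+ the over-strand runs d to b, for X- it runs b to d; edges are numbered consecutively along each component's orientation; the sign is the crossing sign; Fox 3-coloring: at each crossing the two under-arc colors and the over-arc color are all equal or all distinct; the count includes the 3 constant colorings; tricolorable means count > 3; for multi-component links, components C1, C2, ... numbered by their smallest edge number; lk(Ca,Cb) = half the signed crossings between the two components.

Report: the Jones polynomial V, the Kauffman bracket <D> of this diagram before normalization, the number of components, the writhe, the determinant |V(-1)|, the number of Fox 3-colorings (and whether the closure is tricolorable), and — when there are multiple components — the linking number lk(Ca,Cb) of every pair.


V(t) = t + t^3 - t^4
bracket: A^-7 - A^-3 - A^5, w = +3
1 component, writhe +3, over 9 crossings
det 3, colorings 9 of 3^9 — tricolorable
observation: w = +3 (over 9 crossings) is diagram-only; (-A^3)^(-3) removes it from V


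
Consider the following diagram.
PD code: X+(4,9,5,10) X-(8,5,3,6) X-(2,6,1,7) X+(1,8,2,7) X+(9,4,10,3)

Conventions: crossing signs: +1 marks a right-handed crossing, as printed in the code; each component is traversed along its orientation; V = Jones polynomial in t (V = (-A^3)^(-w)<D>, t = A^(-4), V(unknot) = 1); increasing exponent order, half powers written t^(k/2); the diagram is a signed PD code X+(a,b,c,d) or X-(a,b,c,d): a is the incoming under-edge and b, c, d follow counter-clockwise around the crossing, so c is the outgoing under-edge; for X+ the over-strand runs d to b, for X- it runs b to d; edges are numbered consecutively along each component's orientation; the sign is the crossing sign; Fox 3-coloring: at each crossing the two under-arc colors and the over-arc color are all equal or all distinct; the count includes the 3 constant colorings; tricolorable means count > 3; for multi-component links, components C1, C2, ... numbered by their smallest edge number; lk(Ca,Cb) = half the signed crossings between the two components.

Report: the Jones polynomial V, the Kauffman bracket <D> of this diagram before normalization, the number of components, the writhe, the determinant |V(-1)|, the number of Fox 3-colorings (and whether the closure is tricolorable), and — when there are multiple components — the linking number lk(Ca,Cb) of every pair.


Jones polynomial: V(t) = 1 + t + t^2 + t^3
<D> = -A^-9 - A^-5 - A^-1 - A^3; writhe +1
components 3, writhe +1 (5 crossings)
linking number lk(C1,C2) = 0
lk(C1,C3): 0
lk(C2,C3) = +1
3-colorings: 9 of 3^5, det 0 — tricolorable
note: |V(-1)| = 0: so tricolorable, since 3 divides 0


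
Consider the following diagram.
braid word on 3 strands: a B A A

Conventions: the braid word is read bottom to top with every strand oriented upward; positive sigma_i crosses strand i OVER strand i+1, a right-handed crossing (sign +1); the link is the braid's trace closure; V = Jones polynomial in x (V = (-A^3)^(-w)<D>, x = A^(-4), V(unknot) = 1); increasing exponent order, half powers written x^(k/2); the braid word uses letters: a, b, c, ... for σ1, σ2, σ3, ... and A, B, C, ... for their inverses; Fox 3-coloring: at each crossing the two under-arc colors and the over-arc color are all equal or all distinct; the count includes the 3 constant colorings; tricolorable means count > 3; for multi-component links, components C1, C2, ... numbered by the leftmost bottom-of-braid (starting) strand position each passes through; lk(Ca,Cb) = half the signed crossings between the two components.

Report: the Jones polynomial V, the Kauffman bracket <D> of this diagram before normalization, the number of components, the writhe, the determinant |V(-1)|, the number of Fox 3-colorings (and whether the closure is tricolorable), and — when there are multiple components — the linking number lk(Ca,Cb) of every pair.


V = 1
<D> = A^-6 (w = -2)
1 component over 4 crossings, w = -2
3 Fox colorings among 3^4, |V(-1)| = 1: not tricolorable
why: w = -2 (over 4 crossings) is diagram-only; (-A^3)^(2) removes it from V


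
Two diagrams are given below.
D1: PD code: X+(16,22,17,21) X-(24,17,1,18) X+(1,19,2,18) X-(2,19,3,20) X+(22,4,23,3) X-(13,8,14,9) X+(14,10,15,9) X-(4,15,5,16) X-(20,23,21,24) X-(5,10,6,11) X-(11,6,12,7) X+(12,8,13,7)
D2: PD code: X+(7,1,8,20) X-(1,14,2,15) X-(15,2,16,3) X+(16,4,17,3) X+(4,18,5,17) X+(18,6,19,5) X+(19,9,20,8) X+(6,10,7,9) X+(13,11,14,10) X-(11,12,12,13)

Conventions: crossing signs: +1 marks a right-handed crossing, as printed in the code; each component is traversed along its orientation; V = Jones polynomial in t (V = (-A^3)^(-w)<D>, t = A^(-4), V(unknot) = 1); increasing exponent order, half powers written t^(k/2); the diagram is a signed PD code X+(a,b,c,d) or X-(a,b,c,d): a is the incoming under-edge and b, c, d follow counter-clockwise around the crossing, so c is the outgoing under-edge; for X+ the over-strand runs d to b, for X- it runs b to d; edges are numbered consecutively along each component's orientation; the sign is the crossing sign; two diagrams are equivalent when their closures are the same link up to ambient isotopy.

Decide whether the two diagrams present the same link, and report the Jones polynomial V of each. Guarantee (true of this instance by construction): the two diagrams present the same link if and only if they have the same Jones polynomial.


equivalent: no
D1 (bracket A^-14 - A^-10 + A^-6 - A^-2 + A^2; 12 crossings at w = -2): V = t^-2 - t^-1 + 1 - t + t^2
V(D2) = t + t^3 - t^4  [10 crossings, <D> = -A^-4 + 1 + A^8, w = +4]
observation: comparing 2 Jones polynomials yields 2 groups


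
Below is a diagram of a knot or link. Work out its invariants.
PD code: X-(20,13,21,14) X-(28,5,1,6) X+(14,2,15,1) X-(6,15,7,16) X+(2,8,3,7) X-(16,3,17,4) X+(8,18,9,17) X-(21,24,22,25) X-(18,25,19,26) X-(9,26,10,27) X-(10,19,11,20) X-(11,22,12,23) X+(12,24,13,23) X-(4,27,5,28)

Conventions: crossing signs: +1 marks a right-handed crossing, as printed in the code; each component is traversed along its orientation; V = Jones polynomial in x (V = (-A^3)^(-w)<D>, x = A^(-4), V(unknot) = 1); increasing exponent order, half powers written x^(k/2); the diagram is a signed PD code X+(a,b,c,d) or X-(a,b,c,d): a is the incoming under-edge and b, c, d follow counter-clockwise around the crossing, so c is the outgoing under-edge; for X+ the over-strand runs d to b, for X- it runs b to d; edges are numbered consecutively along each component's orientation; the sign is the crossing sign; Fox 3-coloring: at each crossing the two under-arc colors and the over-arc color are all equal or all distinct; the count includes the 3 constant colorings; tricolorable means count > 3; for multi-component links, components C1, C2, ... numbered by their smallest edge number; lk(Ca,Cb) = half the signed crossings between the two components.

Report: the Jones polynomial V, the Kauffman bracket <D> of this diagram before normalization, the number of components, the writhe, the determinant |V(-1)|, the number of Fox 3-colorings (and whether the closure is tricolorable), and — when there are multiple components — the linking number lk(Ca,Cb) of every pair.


Jones polynomial: V(x) = x^-7 - 2x^-6 + 2x^-5 - 3x^-4 + 3x^-3 - 2x^-2 + 2x^-1
<D> = 2A^-14 - 2A^-10 + 3A^-6 - 3A^-2 + 2A^2 - 2A^6 + A^10; writhe -6
components 1, writhe -6 (14 crossings)
3-colorings: 9 of 3^14, det 15 — tricolorable
note: the span of V is 6, forcing >= 6 crossings in any diagram


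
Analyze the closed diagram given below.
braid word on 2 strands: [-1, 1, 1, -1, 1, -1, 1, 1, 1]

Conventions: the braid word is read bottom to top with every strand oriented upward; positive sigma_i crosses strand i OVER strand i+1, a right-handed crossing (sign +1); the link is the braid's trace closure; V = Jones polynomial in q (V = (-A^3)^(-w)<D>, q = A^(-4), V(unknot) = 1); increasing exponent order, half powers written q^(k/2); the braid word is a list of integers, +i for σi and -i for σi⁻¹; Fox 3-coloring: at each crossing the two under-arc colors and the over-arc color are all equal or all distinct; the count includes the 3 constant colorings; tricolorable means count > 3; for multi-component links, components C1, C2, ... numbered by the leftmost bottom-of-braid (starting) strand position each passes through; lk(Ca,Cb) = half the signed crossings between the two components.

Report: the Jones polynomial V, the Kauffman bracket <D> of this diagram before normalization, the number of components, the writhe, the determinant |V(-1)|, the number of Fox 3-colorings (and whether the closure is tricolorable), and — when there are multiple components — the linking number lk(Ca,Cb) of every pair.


V = q + q^3 - q^4
<D> = A^-7 - A^-3 - A^5 (w = +3)
1 component over 9 crossings, w = +3
9 Fox colorings among 3^9, |V(-1)| = 3: tricolorable
why: |V(-1)| = 3: so tricolorable, since 3 divides 3


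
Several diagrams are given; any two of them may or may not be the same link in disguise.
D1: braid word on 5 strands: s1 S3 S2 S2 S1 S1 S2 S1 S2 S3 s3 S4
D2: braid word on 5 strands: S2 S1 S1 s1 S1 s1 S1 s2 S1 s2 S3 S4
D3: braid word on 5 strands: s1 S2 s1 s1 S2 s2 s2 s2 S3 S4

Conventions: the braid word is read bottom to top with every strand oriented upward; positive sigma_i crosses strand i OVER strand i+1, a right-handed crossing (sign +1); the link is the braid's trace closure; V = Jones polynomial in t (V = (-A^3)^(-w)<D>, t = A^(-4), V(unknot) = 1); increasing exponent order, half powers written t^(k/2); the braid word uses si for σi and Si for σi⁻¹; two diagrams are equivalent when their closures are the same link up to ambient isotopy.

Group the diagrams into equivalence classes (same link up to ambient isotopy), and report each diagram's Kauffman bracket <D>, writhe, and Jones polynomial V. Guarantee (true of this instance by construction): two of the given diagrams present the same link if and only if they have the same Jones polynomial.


classes: {D1} | {D2} | {D3}
V(D1) = t^-8 - 2t^-7 + t^-6 - 2t^-5 + 2t^-4 + t^-2  [12 crossings, <D> = A^-16 + 2A^-8 - 2A^-4 + 1 - 2A^4 + A^8, w = -8]
D2 (bracket A^-8 + 1 - A^4; 12 crossings at w = -4): V = -t^-4 + t^-3 + t^-1
V(D3) = t - t^2 + 2t^3 - t^4 + t^5 - t^6  (w +2, c 10, <D> = -A^-18 + A^-14 - A^-10 + 2A^-6 - A^-2 + A^2)
insight: comparing 3 Jones polynomials yields 3 groups


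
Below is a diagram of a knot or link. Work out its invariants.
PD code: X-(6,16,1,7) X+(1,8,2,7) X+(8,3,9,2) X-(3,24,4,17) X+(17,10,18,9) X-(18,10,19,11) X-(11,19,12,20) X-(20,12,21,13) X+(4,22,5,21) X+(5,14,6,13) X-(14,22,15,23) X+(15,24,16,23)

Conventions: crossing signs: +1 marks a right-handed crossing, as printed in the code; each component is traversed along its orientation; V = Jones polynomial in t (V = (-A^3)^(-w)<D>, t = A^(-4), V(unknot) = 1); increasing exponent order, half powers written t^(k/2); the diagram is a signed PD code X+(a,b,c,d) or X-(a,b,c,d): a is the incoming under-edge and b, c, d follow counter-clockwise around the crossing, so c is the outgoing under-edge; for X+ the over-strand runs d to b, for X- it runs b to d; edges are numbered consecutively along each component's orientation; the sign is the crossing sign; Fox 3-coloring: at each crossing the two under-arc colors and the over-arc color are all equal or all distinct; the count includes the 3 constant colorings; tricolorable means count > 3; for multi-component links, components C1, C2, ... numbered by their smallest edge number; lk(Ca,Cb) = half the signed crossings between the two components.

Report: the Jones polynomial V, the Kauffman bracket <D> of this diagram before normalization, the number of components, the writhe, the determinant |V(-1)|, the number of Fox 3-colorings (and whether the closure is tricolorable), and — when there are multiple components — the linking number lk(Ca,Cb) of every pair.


Jones polynomial: V(t) = t^-2 + 2 + t^2
<D> = A^-8 + 2 + A^8; writhe 0
components 3, writhe 0 (12 crossings)
linking number lk(C1,C2) = +1
lk(C1,C3): 0
lk(C2,C3) = -1
3-colorings: 3 of 3^12, det 4 — not tricolorable
note: the span of V is 4, within the link bound 12 + 3 - 1


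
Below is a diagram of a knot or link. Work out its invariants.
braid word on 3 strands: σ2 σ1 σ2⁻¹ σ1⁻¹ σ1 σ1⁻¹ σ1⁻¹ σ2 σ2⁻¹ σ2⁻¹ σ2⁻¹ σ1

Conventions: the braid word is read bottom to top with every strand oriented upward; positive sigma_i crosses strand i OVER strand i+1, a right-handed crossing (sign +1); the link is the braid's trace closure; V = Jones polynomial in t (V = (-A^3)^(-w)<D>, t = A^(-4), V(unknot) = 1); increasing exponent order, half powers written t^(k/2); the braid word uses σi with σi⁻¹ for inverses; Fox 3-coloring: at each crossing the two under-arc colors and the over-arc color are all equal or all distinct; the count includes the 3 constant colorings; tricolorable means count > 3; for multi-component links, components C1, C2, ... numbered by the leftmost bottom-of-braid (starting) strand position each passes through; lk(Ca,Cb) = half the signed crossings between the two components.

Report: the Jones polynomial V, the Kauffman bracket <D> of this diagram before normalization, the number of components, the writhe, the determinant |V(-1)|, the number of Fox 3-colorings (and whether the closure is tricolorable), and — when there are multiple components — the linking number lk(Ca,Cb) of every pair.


Jones polynomial: V(t) = 1
<D> = A^-6; writhe -2
components 1, writhe -2 (12 crossings)
3-colorings: 3 of 3^12, det 1 — not tricolorable
note: free reduction leaves σ2 σ1 σ2⁻¹ σ1⁻¹ σ1⁻¹ σ2⁻¹ σ2⁻¹ σ1 of the original 12 letters


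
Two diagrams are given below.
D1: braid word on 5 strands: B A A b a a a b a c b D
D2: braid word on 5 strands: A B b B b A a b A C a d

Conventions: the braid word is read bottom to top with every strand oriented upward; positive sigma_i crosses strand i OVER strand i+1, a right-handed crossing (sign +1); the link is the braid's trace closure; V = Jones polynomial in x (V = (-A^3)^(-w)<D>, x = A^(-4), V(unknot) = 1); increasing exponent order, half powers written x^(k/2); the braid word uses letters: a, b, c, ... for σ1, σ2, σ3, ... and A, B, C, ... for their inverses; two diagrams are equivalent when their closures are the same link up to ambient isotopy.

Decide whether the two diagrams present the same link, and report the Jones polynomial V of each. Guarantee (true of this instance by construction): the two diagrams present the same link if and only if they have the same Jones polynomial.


same link: no
V(D1) = x - x^2 + 2x^3 - x^4 + x^5 - x^6  [12 crossings, <D> = -A^-12 + A^-8 - A^-4 + 2 - A^4 + A^8, w = +4]
V(D2) = 1  (w 0, c 12, <D> = 1)
note: comparing 2 Jones polynomials yields 2 groups


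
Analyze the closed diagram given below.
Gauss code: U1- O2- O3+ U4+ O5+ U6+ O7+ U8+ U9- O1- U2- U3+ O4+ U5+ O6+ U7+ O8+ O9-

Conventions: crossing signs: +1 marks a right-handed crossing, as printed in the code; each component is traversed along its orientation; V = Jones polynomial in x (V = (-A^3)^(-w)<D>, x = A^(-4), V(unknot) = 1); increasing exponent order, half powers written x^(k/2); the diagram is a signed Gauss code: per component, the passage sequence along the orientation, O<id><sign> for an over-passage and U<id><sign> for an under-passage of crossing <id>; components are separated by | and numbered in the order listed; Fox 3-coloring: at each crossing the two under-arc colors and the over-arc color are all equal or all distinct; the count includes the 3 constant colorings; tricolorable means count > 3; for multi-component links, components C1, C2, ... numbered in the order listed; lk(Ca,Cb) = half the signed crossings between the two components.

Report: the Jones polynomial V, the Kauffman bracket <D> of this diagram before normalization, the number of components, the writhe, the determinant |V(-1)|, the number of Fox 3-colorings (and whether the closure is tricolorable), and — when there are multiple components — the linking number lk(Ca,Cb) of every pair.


V = x + x^3 - x^4
<D> = A^-7 - A^-3 - A^5 (w = +3)
1 component over 9 crossings, w = +3
9 Fox colorings among 3^9, |V(-1)| = 3: tricolorable
why: w = +3 (over 9 crossings) is diagram-only; (-A^3)^(-3) removes it from V


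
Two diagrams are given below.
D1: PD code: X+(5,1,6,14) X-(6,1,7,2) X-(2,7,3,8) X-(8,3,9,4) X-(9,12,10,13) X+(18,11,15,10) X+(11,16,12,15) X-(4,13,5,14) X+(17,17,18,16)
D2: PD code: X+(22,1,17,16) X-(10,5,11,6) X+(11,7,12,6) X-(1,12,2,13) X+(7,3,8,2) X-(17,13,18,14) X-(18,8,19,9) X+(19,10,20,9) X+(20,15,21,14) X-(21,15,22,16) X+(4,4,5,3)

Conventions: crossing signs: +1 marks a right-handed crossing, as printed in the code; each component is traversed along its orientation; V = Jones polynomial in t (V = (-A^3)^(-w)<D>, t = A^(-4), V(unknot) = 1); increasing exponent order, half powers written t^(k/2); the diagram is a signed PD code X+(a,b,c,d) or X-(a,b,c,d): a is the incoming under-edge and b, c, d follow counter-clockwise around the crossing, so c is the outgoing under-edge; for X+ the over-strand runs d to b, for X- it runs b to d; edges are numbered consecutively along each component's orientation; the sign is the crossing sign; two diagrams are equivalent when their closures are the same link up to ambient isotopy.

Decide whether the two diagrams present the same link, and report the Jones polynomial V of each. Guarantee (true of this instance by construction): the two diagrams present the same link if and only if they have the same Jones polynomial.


equivalent: no
V(D1) = t^(-7/2) - t^(-5/2) + t^(-3/2) - 2t^(-1/2) - t^(3/2)  (w -1, c 9, <D> = A^-9 + 2A^-1 - A^3 + A^7 - A^11)
V(D2) = -t^(-1/2) - t^(1/2)  [11 crossings, <D> = A + A^5, w = +1]
key observation: 2 classes among 2 diagrams; unequal V(t) rules out equality


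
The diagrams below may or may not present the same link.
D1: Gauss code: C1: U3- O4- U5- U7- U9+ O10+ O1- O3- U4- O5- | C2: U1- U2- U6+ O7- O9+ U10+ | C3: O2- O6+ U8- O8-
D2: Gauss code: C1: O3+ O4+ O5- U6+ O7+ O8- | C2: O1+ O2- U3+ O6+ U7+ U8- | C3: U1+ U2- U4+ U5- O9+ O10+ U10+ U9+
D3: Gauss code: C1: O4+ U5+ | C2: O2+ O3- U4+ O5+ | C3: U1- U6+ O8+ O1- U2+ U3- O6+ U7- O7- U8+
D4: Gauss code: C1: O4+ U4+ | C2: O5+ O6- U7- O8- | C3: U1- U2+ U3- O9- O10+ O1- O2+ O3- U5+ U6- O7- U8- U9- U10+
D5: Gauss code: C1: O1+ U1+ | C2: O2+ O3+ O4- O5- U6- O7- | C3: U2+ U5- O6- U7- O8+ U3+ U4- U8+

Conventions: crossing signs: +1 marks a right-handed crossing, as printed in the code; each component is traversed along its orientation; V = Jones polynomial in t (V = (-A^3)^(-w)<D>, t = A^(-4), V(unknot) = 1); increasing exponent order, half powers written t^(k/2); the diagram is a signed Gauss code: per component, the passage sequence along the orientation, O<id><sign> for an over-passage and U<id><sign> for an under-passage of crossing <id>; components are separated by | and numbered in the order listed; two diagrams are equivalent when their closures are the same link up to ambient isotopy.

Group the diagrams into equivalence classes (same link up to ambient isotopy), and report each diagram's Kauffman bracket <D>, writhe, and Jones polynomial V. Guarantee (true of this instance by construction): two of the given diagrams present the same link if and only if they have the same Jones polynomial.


equivalence classes: {D1} | {D2, D3} | {D4, D5}
D1 (bracket A^-12 + 2A^-8 + 2A^-4 + 1 - A^4 - A^8; 10 crossings at w = -4): V = -t^-5 - t^-4 + t^-3 + 2t^-2 + 2t^-1 + 1
V(D2) = 1 + t + t^2 + t^3  (w +4, c 10, <D> = 1 + A^4 + A^8 + A^12)
V(D3) = 1 + t + t^2 + t^3  [8 crossings, <D> = A^-6 + A^-2 + A^2 + A^6, w = +2]
D4 (bracket A^-6 + A^-2 + A^2 + A^6; 10 crossings at w = -2): V = t^-3 + t^-2 + t^-1 + 1
V(D5) = t^-3 + t^-2 + t^-1 + 1  [8 crossings, <D> = 1 + A^4 + A^8 + A^12, w = 0]
observation: 3 values of V(t) split the 5 diagrams


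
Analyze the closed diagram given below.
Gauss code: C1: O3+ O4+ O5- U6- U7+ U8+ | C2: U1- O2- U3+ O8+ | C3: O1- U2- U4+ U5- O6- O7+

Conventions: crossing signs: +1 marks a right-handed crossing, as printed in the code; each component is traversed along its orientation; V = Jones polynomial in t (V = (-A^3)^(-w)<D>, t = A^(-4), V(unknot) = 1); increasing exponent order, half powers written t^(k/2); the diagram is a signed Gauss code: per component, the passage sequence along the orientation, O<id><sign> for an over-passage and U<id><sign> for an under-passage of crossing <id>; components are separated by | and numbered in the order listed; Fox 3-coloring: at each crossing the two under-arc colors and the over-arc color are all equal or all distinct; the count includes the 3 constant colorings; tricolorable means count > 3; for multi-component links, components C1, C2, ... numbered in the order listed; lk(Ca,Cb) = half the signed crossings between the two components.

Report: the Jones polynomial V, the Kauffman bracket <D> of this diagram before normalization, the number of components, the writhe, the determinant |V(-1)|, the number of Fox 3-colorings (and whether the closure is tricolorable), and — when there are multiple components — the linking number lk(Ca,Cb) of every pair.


Jones polynomial: V(t) = t^-2 + 2 + t^2
<D> = A^-8 + 2 + A^8; writhe 0
components 3, writhe 0 (8 crossings)
linking number lk(C1,C2) = +1
lk(C1,C3): 0
lk(C2,C3) = -1
3-colorings: 3 of 3^8, det 4 — not tricolorable
note: V is palindromic (span 4, det 4): t -> 1/t fixes it; necessary, not sufficient, for amphichirality


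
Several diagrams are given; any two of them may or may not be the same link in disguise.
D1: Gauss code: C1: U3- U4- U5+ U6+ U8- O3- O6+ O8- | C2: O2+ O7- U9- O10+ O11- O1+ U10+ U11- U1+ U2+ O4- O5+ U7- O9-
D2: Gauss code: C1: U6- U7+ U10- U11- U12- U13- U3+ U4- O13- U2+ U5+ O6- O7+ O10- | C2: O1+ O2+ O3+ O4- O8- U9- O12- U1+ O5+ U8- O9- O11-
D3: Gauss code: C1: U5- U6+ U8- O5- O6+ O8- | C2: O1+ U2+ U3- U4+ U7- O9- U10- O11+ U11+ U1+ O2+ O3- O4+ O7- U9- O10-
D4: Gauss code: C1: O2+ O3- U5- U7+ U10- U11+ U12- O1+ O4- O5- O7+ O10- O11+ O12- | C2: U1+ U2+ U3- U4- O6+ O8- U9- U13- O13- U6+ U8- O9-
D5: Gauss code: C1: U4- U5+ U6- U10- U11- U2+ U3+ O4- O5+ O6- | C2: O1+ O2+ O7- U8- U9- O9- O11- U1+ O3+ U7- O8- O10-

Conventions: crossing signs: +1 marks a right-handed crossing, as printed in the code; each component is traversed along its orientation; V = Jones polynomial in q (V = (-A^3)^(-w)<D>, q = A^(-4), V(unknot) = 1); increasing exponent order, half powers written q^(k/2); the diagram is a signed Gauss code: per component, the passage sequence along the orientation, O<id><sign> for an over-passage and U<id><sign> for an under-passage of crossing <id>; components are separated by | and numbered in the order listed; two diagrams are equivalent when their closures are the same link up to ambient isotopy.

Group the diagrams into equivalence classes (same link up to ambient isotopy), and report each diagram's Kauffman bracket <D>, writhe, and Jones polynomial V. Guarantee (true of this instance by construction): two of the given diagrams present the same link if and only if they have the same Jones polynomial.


classes: {D1, D2, D3, D4, D5}
V(D1) = -q^(-1/2) - q^(1/2)  [11 crossings, <D> = A^-5 + A^-1, w = -1]
V(D2) = -q^(-1/2) - q^(1/2)  (w -3, c 13, <D> = A^-11 + A^-7)
V(D3) = -q^(-1/2) - q^(1/2)  [11 crossings, <D> = A^-5 + A^-1, w = -1]
V(D4) = -q^(-1/2) - q^(1/2)  (w -3, c 13, <D> = A^-11 + A^-7)
D5 (bracket A^-11 + A^-7; 11 crossings at w = -3): V = -q^(-1/2) - q^(1/2)
note: all 5 diagrams share one V(q), hence one class


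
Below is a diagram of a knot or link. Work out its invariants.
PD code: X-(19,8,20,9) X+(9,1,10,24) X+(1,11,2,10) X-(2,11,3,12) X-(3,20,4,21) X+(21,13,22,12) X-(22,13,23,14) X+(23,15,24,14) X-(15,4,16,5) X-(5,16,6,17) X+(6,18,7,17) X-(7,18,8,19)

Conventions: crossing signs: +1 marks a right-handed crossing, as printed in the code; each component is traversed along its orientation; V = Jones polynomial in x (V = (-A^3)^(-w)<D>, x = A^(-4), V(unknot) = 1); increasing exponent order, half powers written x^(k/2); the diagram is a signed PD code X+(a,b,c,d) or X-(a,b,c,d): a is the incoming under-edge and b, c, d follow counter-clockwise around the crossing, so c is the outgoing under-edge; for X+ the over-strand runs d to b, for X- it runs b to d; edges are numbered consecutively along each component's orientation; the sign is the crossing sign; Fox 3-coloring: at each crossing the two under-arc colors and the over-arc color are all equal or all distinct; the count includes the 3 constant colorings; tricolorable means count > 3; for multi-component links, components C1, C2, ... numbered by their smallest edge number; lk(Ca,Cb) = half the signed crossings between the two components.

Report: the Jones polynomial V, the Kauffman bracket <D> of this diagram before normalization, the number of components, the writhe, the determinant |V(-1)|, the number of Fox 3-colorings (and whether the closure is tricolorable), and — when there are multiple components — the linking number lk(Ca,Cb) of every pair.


Jones polynomial: V(x) = x^-5 - 2x^-4 + 2x^-3 - 2x^-2 + 2x^-1 - 1 + x
<D> = A^-10 - A^-6 + 2A^-2 - 2A^2 + 2A^6 - 2A^10 + A^14; writhe -2
components 1, writhe -2 (12 crossings)
3-colorings: 3 of 3^12, det 11 — not tricolorable
note: w = -2 shifts under R1 moves; the (-A^3)^(2) factor cancels that in V


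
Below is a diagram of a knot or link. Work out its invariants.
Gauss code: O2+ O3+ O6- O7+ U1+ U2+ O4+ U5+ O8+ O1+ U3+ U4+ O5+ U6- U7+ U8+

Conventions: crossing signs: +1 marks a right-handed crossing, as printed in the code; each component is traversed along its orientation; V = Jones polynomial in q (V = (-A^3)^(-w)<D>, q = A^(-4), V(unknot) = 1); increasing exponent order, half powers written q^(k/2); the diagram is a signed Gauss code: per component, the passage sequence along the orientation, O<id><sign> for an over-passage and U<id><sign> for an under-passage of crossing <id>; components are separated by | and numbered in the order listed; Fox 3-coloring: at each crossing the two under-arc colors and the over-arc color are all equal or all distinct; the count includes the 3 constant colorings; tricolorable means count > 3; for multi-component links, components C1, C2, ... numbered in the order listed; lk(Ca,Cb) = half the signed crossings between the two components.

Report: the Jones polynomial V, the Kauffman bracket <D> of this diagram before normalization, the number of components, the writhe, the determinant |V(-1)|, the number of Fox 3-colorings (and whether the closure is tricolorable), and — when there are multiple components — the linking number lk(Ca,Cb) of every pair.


V = q^2 + q^4 - q^5 + q^6 - q^7
<D> = -A^-10 + A^-6 - A^-2 + A^2 + A^10 (w = +6)
1 component over 8 crossings, w = +6
3 Fox colorings among 3^8, |V(-1)| = 5: not tricolorable
why: |V(-1)| = 5: so not tricolorable, since 3 does not divide 5


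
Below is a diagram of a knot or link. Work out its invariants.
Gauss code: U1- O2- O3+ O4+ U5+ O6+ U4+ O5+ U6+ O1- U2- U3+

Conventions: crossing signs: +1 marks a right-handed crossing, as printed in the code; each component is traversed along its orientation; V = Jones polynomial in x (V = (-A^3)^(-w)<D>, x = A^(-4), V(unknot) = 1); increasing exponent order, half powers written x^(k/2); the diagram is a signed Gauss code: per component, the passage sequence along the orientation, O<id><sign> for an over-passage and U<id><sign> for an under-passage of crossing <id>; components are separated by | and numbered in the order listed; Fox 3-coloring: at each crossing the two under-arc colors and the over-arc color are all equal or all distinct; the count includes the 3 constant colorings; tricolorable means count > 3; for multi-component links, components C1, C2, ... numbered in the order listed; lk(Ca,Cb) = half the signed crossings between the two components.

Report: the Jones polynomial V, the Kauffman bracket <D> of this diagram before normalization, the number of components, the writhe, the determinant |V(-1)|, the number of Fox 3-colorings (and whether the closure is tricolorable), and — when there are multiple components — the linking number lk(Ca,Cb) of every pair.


V = x + x^3 - x^4
<D> = -A^-10 + A^-6 + A^2 (w = +2)
1 component over 6 crossings, w = +2
9 Fox colorings among 3^6, |V(-1)| = 3: tricolorable
why: V spans 3 powers of x: at least 3 crossings in any diagram


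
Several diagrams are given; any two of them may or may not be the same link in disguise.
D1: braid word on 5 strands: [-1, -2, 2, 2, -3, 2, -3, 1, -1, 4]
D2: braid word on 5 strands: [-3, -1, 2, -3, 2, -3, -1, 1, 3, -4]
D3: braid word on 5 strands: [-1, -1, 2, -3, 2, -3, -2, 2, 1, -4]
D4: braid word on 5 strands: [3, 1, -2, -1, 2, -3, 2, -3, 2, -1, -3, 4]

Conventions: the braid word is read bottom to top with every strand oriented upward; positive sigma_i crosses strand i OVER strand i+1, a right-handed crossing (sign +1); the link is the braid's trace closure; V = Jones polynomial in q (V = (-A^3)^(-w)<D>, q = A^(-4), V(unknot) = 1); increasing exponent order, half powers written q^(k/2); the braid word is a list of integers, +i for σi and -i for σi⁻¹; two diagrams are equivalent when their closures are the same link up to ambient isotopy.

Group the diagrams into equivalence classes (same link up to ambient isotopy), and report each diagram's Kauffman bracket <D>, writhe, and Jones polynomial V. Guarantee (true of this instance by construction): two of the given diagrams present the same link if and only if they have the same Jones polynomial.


grouping into links: {D1, D2, D3, D4}
V(D1) = q^-2 - q^-1 + 1 - q + q^2  (w 0, c 10, <D> = A^-8 - A^-4 + 1 - A^4 + A^8)
V(D2) = q^-2 - q^-1 + 1 - q + q^2  [10 crossings, <D> = A^-14 - A^-10 + A^-6 - A^-2 + A^2, w = -2]
D3 (bracket A^-14 - A^-10 + A^-6 - A^-2 + A^2; 10 crossings at w = -2): V = q^-2 - q^-1 + 1 - q + q^2
V(D4) = q^-2 - q^-1 + 1 - q + q^2  [12 crossings, <D> = A^-8 - A^-4 + 1 - A^4 + A^8, w = 0]
why: all 4 diagrams share one V(q), hence one class


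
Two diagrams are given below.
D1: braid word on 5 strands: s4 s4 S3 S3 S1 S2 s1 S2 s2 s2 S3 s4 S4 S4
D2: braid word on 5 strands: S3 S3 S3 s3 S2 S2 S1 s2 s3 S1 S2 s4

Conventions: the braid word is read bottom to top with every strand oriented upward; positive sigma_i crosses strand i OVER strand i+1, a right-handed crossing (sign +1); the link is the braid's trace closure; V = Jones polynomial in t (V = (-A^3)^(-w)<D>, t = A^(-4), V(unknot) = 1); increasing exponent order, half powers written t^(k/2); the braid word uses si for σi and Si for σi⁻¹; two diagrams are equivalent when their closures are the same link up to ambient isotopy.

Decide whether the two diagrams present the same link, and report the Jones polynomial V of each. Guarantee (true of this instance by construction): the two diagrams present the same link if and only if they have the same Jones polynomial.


same link: no
V(D1) = -t^-4 + t^-3 + t^-1  [14 crossings, <D> = A^-2 + A^6 - A^10, w = -2]
V(D2) = -t^-8 + t^-7 - 2t^-6 + 3t^-5 - 2t^-4 + 3t^-3 - 2t^-2 + t^-1  (w -4, c 12, <D> = A^-8 - 2A^-4 + 3 - 2A^4 + 3A^8 - 2A^12 + A^16 - A^20)
note: 2 classes among 2 diagrams; unequal V(t) rules out equality


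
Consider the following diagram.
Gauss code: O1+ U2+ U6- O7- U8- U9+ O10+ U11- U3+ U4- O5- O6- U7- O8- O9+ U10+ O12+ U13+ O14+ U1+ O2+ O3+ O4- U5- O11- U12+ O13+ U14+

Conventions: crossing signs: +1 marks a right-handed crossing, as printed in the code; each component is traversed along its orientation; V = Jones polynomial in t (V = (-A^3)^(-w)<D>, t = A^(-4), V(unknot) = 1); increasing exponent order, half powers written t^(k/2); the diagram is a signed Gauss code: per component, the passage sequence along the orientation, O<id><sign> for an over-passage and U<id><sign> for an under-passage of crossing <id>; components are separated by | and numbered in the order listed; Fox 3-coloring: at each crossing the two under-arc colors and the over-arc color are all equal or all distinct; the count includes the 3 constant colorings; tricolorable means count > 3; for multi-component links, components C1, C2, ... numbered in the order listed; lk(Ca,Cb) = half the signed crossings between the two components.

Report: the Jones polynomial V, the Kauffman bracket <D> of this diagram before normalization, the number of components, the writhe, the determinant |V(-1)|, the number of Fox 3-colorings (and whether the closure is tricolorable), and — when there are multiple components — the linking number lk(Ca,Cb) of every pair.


Jones polynomial: V(t) = t + t^3 - t^4
<D> = -A^-10 + A^-6 + A^2; writhe +2
components 1, writhe +2 (14 crossings)
3-colorings: 9 of 3^14, det 3 — tricolorable
note: V spans 3 powers of t: at least 3 crossings in any diagram


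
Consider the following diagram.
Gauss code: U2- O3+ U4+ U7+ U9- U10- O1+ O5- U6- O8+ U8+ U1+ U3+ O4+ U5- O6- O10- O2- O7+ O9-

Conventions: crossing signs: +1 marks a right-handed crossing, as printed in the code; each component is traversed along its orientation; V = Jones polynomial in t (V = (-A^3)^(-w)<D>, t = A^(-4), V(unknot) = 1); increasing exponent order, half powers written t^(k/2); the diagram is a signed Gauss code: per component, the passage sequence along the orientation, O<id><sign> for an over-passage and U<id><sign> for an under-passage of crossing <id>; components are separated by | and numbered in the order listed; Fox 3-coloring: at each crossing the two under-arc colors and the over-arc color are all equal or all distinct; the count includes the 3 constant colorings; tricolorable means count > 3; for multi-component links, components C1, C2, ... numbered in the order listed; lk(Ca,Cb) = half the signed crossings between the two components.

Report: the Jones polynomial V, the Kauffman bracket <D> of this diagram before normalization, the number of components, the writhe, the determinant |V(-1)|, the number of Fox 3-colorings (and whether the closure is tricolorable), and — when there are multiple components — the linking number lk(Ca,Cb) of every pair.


V = t^-2 - t^-1 + 1 - t + t^2
<D> = A^-8 - A^-4 + 1 - A^4 + A^8 (w = 0)
1 component over 10 crossings, w = 0
3 Fox colorings among 3^10, |V(-1)| = 5: not tricolorable
why: the span of V is 4, forcing >= 4 crossings in any diagram


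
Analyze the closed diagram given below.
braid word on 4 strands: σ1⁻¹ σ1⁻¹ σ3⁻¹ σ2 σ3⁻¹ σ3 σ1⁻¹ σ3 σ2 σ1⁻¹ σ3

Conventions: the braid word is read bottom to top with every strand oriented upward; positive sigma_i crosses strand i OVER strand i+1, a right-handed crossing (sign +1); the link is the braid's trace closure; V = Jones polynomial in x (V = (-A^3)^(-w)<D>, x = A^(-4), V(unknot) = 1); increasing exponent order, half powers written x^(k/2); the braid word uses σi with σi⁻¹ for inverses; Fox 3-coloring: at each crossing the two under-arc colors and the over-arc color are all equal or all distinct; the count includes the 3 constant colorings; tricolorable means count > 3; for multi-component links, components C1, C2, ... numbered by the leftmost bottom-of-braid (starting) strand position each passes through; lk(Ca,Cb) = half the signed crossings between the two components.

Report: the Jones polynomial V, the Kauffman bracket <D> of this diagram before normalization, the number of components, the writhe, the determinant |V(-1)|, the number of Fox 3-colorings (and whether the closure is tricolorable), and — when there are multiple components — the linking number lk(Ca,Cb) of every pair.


V = x^-5 - 2x^-4 + 2x^-3 - 2x^-2 + 2x^-1 - 1 + x
<D> = -A^-7 + A^-3 - 2A + 2A^5 - 2A^9 + 2A^13 - A^17 (w = -1)
1 component over 11 crossings, w = -1
3 Fox colorings among 3^11, |V(-1)| = 11: not tricolorable
why: w = -1 (over 11 crossings) is diagram-only; (-A^3)^(1) removes it from V


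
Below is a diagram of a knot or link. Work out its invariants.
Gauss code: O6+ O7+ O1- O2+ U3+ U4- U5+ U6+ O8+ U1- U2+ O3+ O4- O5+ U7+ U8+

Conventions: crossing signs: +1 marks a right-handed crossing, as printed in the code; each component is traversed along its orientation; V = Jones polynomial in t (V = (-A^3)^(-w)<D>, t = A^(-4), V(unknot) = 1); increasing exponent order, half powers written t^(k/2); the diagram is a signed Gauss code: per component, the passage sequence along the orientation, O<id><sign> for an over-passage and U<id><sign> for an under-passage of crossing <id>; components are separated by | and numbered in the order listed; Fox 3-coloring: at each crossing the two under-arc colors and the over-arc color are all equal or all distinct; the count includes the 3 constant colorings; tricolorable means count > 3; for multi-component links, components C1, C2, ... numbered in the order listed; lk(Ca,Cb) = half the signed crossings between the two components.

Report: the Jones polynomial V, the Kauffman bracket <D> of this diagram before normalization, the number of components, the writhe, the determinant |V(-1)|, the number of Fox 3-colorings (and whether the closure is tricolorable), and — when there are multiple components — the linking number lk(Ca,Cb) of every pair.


V = t + t^3 - t^4
<D> = -A^-4 + 1 + A^8 (w = +4)
1 component over 8 crossings, w = +4
9 Fox colorings among 3^8, |V(-1)| = 3: tricolorable
why: det 3 = |V(-1)|; divisible by 3, so tricolorable


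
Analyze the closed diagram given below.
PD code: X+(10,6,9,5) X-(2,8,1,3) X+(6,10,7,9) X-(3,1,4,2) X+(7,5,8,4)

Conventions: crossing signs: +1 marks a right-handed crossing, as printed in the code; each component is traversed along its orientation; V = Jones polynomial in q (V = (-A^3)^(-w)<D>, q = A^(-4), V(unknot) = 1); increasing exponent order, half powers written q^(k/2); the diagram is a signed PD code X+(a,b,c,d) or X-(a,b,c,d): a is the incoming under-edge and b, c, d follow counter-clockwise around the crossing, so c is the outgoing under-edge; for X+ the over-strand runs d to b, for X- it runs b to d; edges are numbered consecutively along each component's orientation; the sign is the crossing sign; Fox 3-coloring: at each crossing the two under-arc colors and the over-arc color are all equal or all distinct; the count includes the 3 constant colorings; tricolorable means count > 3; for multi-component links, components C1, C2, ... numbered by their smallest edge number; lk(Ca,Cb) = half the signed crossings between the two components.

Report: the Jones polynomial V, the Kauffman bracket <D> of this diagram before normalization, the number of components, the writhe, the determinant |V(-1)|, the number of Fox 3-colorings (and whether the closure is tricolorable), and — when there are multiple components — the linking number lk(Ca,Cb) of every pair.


V(q) = q^-2 + 2 + q^2
bracket: -A^-5 - 2A^3 - A^11, w = +1
3 components, writhe +1, over 5 crossings
lk(C1,C2) = -1
linking number lk(C1,C3) = 0
lk(C2,C3): +1
det 4, colorings 3 of 3^5 — not tricolorable
observation: palindromic: swapping q for 1/q fixes V
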